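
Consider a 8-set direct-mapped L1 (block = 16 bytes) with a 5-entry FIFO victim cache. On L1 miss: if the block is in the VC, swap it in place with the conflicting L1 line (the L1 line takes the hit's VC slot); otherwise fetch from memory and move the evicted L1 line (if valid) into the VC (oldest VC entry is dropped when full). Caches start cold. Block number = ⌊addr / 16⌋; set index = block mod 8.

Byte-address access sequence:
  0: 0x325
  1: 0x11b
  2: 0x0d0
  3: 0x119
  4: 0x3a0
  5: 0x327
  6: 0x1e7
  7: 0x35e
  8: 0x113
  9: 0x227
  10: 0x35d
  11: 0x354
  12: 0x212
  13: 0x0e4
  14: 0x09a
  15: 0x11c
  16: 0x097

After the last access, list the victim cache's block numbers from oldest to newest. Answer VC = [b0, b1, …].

  [0] addr=0x325 blk=50 s=2: MISS | VC []
  [1] addr=0x11b blk=17 s=1: MISS | VC []
  [2] addr=0xd0 blk=13 s=5: MISS | VC []
  [3] addr=0x119 blk=17 s=1: L1-HIT | VC []
  [4] addr=0x3a0 blk=58 s=2: MISS | VC [50]
  [5] addr=0x327 blk=50 s=2: VC-HIT | VC [58]
  [6] addr=0x1e7 blk=30 s=6: MISS | VC [58]
  [7] addr=0x35e blk=53 s=5: MISS | VC [58, 13]
  [8] addr=0x113 blk=17 s=1: L1-HIT | VC [58, 13]
  [9] addr=0x227 blk=34 s=2: MISS | VC [58, 13, 50]
  [10] addr=0x35d blk=53 s=5: L1-HIT | VC [58, 13, 50]
  [11] addr=0x354 blk=53 s=5: L1-HIT | VC [58, 13, 50]
  [12] addr=0x212 blk=33 s=1: MISS | VC [58, 13, 50, 17]
  [13] addr=0xe4 blk=14 s=6: MISS | VC [58, 13, 50, 17, 30]
  [14] addr=0x9a blk=9 s=1: MISS | VC [13, 50, 17, 30, 33]
  [15] addr=0x11c blk=17 s=1: VC-HIT | VC [13, 50, 9, 30, 33]
  [16] addr=0x97 blk=9 s=1: VC-HIT | VC [13, 50, 17, 30, 33]

VC = [13, 50, 17, 30, 33]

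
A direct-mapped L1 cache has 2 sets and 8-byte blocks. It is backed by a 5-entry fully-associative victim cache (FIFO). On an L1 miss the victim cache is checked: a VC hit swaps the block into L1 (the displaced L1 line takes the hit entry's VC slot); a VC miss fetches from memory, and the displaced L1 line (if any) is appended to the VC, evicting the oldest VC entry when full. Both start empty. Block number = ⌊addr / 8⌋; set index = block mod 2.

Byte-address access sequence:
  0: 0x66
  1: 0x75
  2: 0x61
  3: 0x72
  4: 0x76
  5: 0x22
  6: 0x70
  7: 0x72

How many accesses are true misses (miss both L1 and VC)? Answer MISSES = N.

MISSES = 3

#0 0x66→b12/s0 MISS; vc=[]
#1 0x75→b14/s0 MISS; vc=[12]
#2 0x61→b12/s0 VC-HIT; vc=[14]
#3 0x72→b14/s0 VC-HIT; vc=[12]
#4 0x76→b14/s0 L1-HIT; vc=[12]
#5 0x22→b4/s0 MISS; vc=[12,14]
#6 0x70→b14/s0 VC-HIT; vc=[12,4]
#7 0x72→b14/s0 L1-HIT; vc=[12,4]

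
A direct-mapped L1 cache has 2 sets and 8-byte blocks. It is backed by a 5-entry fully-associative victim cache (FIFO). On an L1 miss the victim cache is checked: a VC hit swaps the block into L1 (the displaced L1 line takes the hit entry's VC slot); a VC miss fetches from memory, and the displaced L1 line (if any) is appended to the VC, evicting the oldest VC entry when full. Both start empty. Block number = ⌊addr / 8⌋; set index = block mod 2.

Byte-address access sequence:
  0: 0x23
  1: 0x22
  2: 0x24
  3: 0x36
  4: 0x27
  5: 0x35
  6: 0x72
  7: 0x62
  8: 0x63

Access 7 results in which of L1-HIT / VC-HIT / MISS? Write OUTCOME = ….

0: 0x23 (blk 4, set 0) → MISS  vc=[]
1: 0x22 (blk 4, set 0) → L1-HIT  vc=[]
2: 0x24 (blk 4, set 0) → L1-HIT  vc=[]
3: 0x36 (blk 6, set 0) → MISS  vc=[4]
4: 0x27 (blk 4, set 0) → VC-HIT  vc=[6]
5: 0x35 (blk 6, set 0) → VC-HIT  vc=[4]
6: 0x72 (blk 14, set 0) → MISS  vc=[4, 6]
7: 0x62 (blk 12, set 0) → MISS  vc=[4, 6, 14]
8: 0x63 (blk 12, set 0) → L1-HIT  vc=[4, 6, 14]

OUTCOME = MISS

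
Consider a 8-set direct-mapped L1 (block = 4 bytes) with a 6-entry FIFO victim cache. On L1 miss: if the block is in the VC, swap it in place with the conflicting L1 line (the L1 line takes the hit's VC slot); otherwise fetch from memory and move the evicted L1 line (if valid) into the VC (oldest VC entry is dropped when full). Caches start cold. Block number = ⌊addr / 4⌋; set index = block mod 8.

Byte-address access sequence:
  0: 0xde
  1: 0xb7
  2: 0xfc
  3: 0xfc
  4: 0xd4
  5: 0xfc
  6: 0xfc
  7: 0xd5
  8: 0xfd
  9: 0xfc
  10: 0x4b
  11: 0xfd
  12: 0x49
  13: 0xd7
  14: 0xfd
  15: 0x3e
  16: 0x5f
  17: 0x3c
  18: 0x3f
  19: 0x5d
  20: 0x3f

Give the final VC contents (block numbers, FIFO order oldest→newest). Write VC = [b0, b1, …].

VC = [55, 45, 63, 23]

  [0] addr=0xde blk=55 s=7: MISS | VC []
  [1] addr=0xb7 blk=45 s=5: MISS | VC []
  [2] addr=0xfc blk=63 s=7: MISS | VC [55]
  [3] addr=0xfc blk=63 s=7: L1-HIT | VC [55]
  [4] addr=0xd4 blk=53 s=5: MISS | VC [55, 45]
  [5] addr=0xfc blk=63 s=7: L1-HIT | VC [55, 45]
  [6] addr=0xfc blk=63 s=7: L1-HIT | VC [55, 45]
  [7] addr=0xd5 blk=53 s=5: L1-HIT | VC [55, 45]
  [8] addr=0xfd blk=63 s=7: L1-HIT | VC [55, 45]
  [9] addr=0xfc blk=63 s=7: L1-HIT | VC [55, 45]
  [10] addr=0x4b blk=18 s=2: MISS | VC [55, 45]
  [11] addr=0xfd blk=63 s=7: L1-HIT | VC [55, 45]
  [12] addr=0x49 blk=18 s=2: L1-HIT | VC [55, 45]
  [13] addr=0xd7 blk=53 s=5: L1-HIT | VC [55, 45]
  [14] addr=0xfd blk=63 s=7: L1-HIT | VC [55, 45]
  [15] addr=0x3e blk=15 s=7: MISS | VC [55, 45, 63]
  [16] addr=0x5f blk=23 s=7: MISS | VC [55, 45, 63, 15]
  [17] addr=0x3c blk=15 s=7: VC-HIT | VC [55, 45, 63, 23]
  [18] addr=0x3f blk=15 s=7: L1-HIT | VC [55, 45, 63, 23]
  [19] addr=0x5d blk=23 s=7: VC-HIT | VC [55, 45, 63, 15]
  [20] addr=0x3f blk=15 s=7: VC-HIT | VC [55, 45, 63, 23]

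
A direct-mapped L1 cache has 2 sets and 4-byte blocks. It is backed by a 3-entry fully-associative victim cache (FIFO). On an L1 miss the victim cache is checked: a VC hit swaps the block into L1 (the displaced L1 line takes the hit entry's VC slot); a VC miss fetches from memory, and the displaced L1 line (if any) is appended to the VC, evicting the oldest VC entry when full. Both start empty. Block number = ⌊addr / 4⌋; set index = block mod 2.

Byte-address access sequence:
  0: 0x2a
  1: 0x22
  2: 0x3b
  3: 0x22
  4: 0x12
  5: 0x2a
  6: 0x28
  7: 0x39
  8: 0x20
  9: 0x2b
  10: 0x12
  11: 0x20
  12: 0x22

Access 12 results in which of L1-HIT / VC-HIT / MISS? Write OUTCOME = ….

#0 0x2a→b10/s0 MISS; vc=[]
#1 0x22→b8/s0 MISS; vc=[10]
#2 0x3b→b14/s0 MISS; vc=[10,8]
#3 0x22→b8/s0 VC-HIT; vc=[10,14]
#4 0x12→b4/s0 MISS; vc=[10,14,8]
#5 0x2a→b10/s0 VC-HIT; vc=[4,14,8]
#6 0x28→b10/s0 L1-HIT; vc=[4,14,8]
#7 0x39→b14/s0 VC-HIT; vc=[4,10,8]
#8 0x20→b8/s0 VC-HIT; vc=[4,10,14]
#9 0x2b→b10/s0 VC-HIT; vc=[4,8,14]
#10 0x12→b4/s0 VC-HIT; vc=[10,8,14]
#11 0x20→b8/s0 VC-HIT; vc=[10,4,14]
#12 0x22→b8/s0 L1-HIT; vc=[10,4,14]

OUTCOME = L1-HIT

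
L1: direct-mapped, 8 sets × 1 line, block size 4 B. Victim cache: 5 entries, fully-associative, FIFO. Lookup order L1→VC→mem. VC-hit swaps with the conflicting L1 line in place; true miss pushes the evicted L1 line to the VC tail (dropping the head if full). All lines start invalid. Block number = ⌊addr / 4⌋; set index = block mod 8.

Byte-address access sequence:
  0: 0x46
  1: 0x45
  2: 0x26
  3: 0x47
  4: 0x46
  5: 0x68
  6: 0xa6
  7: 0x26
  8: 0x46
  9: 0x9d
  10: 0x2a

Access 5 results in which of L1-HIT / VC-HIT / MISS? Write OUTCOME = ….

0: 0x46 (blk 17, set 1) → MISS  vc=[]
1: 0x45 (blk 17, set 1) → L1-HIT  vc=[]
2: 0x26 (blk 9, set 1) → MISS  vc=[17]
3: 0x47 (blk 17, set 1) → VC-HIT  vc=[9]
4: 0x46 (blk 17, set 1) → L1-HIT  vc=[9]
5: 0x68 (blk 26, set 2) → MISS  vc=[9]
6: 0xa6 (blk 41, set 1) → MISS  vc=[9, 17]
7: 0x26 (blk 9, set 1) → VC-HIT  vc=[41, 17]
8: 0x46 (blk 17, set 1) → VC-HIT  vc=[41, 9]
9: 0x9d (blk 39, set 7) → MISS  vc=[41, 9]
10: 0x2a (blk 10, set 2) → MISS  vc=[41, 9, 26]

OUTCOME = MISS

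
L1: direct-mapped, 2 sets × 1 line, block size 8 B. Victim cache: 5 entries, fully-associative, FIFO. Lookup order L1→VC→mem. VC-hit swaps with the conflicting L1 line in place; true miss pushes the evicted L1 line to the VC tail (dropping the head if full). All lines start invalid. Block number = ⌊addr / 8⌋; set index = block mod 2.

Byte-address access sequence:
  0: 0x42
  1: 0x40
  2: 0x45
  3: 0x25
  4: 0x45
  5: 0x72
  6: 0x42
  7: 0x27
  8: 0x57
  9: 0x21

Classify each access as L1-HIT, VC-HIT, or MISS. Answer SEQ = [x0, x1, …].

SEQ = [MISS, L1-HIT, L1-HIT, MISS, VC-HIT, MISS, VC-HIT, VC-HIT, MISS, VC-HIT]

0: 0x42 (blk 8, set 0) → MISS  vc=[]
1: 0x40 (blk 8, set 0) → L1-HIT  vc=[]
2: 0x45 (blk 8, set 0) → L1-HIT  vc=[]
3: 0x25 (blk 4, set 0) → MISS  vc=[8]
4: 0x45 (blk 8, set 0) → VC-HIT  vc=[4]
5: 0x72 (blk 14, set 0) → MISS  vc=[4, 8]
6: 0x42 (blk 8, set 0) → VC-HIT  vc=[4, 14]
7: 0x27 (blk 4, set 0) → VC-HIT  vc=[8, 14]
8: 0x57 (blk 10, set 0) → MISS  vc=[8, 14, 4]
9: 0x21 (blk 4, set 0) → VC-HIT  vc=[8, 14, 10]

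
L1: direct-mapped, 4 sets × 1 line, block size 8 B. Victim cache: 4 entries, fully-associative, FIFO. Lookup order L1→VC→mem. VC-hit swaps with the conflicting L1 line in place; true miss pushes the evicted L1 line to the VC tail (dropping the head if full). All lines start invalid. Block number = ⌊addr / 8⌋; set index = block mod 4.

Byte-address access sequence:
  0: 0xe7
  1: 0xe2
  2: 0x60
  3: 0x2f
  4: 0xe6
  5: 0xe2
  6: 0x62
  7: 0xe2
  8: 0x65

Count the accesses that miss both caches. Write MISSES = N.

MISSES = 3

0: 0xe7 (blk 28, set 0) → MISS  vc=[]
1: 0xe2 (blk 28, set 0) → L1-HIT  vc=[]
2: 0x60 (blk 12, set 0) → MISS  vc=[28]
3: 0x2f (blk 5, set 1) → MISS  vc=[28]
4: 0xe6 (blk 28, set 0) → VC-HIT  vc=[12]
5: 0xe2 (blk 28, set 0) → L1-HIT  vc=[12]
6: 0x62 (blk 12, set 0) → VC-HIT  vc=[28]
7: 0xe2 (blk 28, set 0) → VC-HIT  vc=[12]
8: 0x65 (blk 12, set 0) → VC-HIT  vc=[28]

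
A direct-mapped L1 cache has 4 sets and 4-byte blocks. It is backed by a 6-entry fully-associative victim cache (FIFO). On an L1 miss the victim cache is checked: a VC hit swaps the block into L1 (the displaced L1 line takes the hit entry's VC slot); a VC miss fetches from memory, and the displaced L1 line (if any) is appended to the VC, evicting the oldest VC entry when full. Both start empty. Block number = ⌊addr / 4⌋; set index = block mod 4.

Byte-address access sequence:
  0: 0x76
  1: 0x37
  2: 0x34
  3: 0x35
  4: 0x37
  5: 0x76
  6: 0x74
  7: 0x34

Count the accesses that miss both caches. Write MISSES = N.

MISSES = 2

  [0] addr=0x76 blk=29 s=1: MISS | VC []
  [1] addr=0x37 blk=13 s=1: MISS | VC [29]
  [2] addr=0x34 blk=13 s=1: L1-HIT | VC [29]
  [3] addr=0x35 blk=13 s=1: L1-HIT | VC [29]
  [4] addr=0x37 blk=13 s=1: L1-HIT | VC [29]
  [5] addr=0x76 blk=29 s=1: VC-HIT | VC [13]
  [6] addr=0x74 blk=29 s=1: L1-HIT | VC [13]
  [7] addr=0x34 blk=13 s=1: VC-HIT | VC [29]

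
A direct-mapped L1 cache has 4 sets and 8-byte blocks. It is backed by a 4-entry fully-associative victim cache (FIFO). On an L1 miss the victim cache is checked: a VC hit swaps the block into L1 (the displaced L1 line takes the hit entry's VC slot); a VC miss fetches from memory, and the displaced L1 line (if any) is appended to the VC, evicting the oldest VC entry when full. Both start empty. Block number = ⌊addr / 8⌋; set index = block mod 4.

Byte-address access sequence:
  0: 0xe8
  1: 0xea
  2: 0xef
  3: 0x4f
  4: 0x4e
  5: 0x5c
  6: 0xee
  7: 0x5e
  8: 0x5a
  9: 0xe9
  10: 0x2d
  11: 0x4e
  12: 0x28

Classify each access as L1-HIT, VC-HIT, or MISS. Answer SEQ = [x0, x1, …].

SEQ = [MISS, L1-HIT, L1-HIT, MISS, L1-HIT, MISS, VC-HIT, L1-HIT, L1-HIT, L1-HIT, MISS, VC-HIT, VC-HIT]

0: 0xe8 (blk 29, set 1) → MISS  vc=[]
1: 0xea (blk 29, set 1) → L1-HIT  vc=[]
2: 0xef (blk 29, set 1) → L1-HIT  vc=[]
3: 0x4f (blk 9, set 1) → MISS  vc=[29]
4: 0x4e (blk 9, set 1) → L1-HIT  vc=[29]
5: 0x5c (blk 11, set 3) → MISS  vc=[29]
6: 0xee (blk 29, set 1) → VC-HIT  vc=[9]
7: 0x5e (blk 11, set 3) → L1-HIT  vc=[9]
8: 0x5a (blk 11, set 3) → L1-HIT  vc=[9]
9: 0xe9 (blk 29, set 1) → L1-HIT  vc=[9]
10: 0x2d (blk 5, set 1) → MISS  vc=[9, 29]
11: 0x4e (blk 9, set 1) → VC-HIT  vc=[5, 29]
12: 0x28 (blk 5, set 1) → VC-HIT  vc=[9, 29]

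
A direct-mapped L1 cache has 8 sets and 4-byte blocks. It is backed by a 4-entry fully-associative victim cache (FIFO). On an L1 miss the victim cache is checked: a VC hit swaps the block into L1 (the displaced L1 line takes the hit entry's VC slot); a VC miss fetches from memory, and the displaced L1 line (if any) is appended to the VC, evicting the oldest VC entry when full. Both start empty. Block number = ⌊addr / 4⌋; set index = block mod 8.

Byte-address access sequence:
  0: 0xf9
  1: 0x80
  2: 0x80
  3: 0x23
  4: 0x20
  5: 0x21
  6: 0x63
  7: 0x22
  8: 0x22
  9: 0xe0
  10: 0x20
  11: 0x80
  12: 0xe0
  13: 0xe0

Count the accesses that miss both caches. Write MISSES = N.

MISSES = 5

  [0] addr=0xf9 blk=62 s=6: MISS | VC []
  [1] addr=0x80 blk=32 s=0: MISS | VC []
  [2] addr=0x80 blk=32 s=0: L1-HIT | VC []
  [3] addr=0x23 blk=8 s=0: MISS | VC [32]
  [4] addr=0x20 blk=8 s=0: L1-HIT | VC [32]
  [5] addr=0x21 blk=8 s=0: L1-HIT | VC [32]
  [6] addr=0x63 blk=24 s=0: MISS | VC [32, 8]
  [7] addr=0x22 blk=8 s=0: VC-HIT | VC [32, 24]
  [8] addr=0x22 blk=8 s=0: L1-HIT | VC [32, 24]
  [9] addr=0xe0 blk=56 s=0: MISS | VC [32, 24, 8]
  [10] addr=0x20 blk=8 s=0: VC-HIT | VC [32, 24, 56]
  [11] addr=0x80 blk=32 s=0: VC-HIT | VC [8, 24, 56]
  [12] addr=0xe0 blk=56 s=0: VC-HIT | VC [8, 24, 32]
  [13] addr=0xe0 blk=56 s=0: L1-HIT | VC [8, 24, 32]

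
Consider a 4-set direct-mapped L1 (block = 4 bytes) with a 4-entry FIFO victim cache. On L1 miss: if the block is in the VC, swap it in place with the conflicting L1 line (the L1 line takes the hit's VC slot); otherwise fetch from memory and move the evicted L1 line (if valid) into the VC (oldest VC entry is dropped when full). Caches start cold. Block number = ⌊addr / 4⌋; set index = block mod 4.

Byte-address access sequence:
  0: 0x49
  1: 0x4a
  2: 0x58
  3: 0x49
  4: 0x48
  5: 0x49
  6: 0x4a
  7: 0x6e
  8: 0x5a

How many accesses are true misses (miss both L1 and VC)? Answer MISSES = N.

#0 0x49→b18/s2 MISS; vc=[]
#1 0x4a→b18/s2 L1-HIT; vc=[]
#2 0x58→b22/s2 MISS; vc=[18]
#3 0x49→b18/s2 VC-HIT; vc=[22]
#4 0x48→b18/s2 L1-HIT; vc=[22]
#5 0x49→b18/s2 L1-HIT; vc=[22]
#6 0x4a→b18/s2 L1-HIT; vc=[22]
#7 0x6e→b27/s3 MISS; vc=[22]
#8 0x5a→b22/s2 VC-HIT; vc=[18]

MISSES = 3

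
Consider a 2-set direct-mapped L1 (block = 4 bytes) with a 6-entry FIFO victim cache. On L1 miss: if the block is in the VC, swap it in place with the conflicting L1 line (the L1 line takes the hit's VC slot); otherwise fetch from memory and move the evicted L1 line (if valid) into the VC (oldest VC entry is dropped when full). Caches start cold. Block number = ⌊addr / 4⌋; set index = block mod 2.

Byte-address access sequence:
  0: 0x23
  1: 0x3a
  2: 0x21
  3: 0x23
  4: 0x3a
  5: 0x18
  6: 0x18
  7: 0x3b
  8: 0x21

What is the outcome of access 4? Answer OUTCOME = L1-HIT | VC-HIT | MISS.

OUTCOME = VC-HIT

  [0] addr=0x23 blk=8 s=0: MISS | VC []
  [1] addr=0x3a blk=14 s=0: MISS | VC [8]
  [2] addr=0x21 blk=8 s=0: VC-HIT | VC [14]
  [3] addr=0x23 blk=8 s=0: L1-HIT | VC [14]
  [4] addr=0x3a blk=14 s=0: VC-HIT | VC [8]
  [5] addr=0x18 blk=6 s=0: MISS | VC [8, 14]
  [6] addr=0x18 blk=6 s=0: L1-HIT | VC [8, 14]
  [7] addr=0x3b blk=14 s=0: VC-HIT | VC [8, 6]
  [8] addr=0x21 blk=8 s=0: VC-HIT | VC [14, 6]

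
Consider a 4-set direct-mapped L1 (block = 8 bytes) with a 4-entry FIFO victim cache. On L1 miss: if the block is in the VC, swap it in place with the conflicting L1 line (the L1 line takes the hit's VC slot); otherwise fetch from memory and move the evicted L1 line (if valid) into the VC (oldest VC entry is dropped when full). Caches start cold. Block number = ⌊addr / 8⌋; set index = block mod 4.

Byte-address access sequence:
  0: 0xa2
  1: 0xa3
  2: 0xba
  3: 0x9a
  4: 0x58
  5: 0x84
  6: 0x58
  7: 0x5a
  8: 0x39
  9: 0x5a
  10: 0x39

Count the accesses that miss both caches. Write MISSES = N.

MISSES = 6

#0 0xa2→b20/s0 MISS; vc=[]
#1 0xa3→b20/s0 L1-HIT; vc=[]
#2 0xba→b23/s3 MISS; vc=[]
#3 0x9a→b19/s3 MISS; vc=[23]
#4 0x58→b11/s3 MISS; vc=[23,19]
#5 0x84→b16/s0 MISS; vc=[23,19,20]
#6 0x58→b11/s3 L1-HIT; vc=[23,19,20]
#7 0x5a→b11/s3 L1-HIT; vc=[23,19,20]
#8 0x39→b7/s3 MISS; vc=[23,19,20,11]
#9 0x5a→b11/s3 VC-HIT; vc=[23,19,20,7]
#10 0x39→b7/s3 VC-HIT; vc=[23,19,20,11]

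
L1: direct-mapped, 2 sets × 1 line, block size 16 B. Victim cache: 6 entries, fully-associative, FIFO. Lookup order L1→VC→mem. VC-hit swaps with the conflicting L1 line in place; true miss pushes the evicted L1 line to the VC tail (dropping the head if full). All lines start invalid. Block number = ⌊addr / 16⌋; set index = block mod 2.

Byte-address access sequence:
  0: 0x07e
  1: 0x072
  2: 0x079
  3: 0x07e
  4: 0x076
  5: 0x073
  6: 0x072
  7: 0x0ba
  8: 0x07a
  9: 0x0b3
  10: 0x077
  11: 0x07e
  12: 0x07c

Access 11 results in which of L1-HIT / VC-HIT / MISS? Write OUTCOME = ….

OUTCOME = L1-HIT

#0 0x7e→b7/s1 MISS; vc=[]
#1 0x72→b7/s1 L1-HIT; vc=[]
#2 0x79→b7/s1 L1-HIT; vc=[]
#3 0x7e→b7/s1 L1-HIT; vc=[]
#4 0x76→b7/s1 L1-HIT; vc=[]
#5 0x73→b7/s1 L1-HIT; vc=[]
#6 0x72→b7/s1 L1-HIT; vc=[]
#7 0xba→b11/s1 MISS; vc=[7]
#8 0x7a→b7/s1 VC-HIT; vc=[11]
#9 0xb3→b11/s1 VC-HIT; vc=[7]
#10 0x77→b7/s1 VC-HIT; vc=[11]
#11 0x7e→b7/s1 L1-HIT; vc=[11]
#12 0x7c→b7/s1 L1-HIT; vc=[11]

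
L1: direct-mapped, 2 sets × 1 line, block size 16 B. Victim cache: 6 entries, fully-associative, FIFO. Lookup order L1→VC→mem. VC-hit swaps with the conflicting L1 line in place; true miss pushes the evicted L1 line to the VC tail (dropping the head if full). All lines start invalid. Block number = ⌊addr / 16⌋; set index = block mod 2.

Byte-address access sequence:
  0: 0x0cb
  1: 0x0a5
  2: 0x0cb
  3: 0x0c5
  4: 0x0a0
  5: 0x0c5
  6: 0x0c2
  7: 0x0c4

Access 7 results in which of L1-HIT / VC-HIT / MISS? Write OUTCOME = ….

OUTCOME = L1-HIT

0: 0xcb (blk 12, set 0) → MISS  vc=[]
1: 0xa5 (blk 10, set 0) → MISS  vc=[12]
2: 0xcb (blk 12, set 0) → VC-HIT  vc=[10]
3: 0xc5 (blk 12, set 0) → L1-HIT  vc=[10]
4: 0xa0 (blk 10, set 0) → VC-HIT  vc=[12]
5: 0xc5 (blk 12, set 0) → VC-HIT  vc=[10]
6: 0xc2 (blk 12, set 0) → L1-HIT  vc=[10]
7: 0xc4 (blk 12, set 0) → L1-HIT  vc=[10]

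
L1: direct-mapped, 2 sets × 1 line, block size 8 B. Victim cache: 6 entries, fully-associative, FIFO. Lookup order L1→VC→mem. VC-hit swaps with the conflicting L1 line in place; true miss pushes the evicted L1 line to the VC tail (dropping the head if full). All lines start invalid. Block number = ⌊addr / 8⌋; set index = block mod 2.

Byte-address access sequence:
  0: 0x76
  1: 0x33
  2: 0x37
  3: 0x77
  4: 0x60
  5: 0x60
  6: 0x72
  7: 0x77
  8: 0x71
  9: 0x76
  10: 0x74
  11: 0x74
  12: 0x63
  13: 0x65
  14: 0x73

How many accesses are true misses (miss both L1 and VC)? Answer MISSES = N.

#0 0x76→b14/s0 MISS; vc=[]
#1 0x33→b6/s0 MISS; vc=[14]
#2 0x37→b6/s0 L1-HIT; vc=[14]
#3 0x77→b14/s0 VC-HIT; vc=[6]
#4 0x60→b12/s0 MISS; vc=[6,14]
#5 0x60→b12/s0 L1-HIT; vc=[6,14]
#6 0x72→b14/s0 VC-HIT; vc=[6,12]
#7 0x77→b14/s0 L1-HIT; vc=[6,12]
#8 0x71→b14/s0 L1-HIT; vc=[6,12]
#9 0x76→b14/s0 L1-HIT; vc=[6,12]
#10 0x74→b14/s0 L1-HIT; vc=[6,12]
#11 0x74→b14/s0 L1-HIT; vc=[6,12]
#12 0x63→b12/s0 VC-HIT; vc=[6,14]
#13 0x65→b12/s0 L1-HIT; vc=[6,14]
#14 0x73→b14/s0 VC-HIT; vc=[6,12]

MISSES = 3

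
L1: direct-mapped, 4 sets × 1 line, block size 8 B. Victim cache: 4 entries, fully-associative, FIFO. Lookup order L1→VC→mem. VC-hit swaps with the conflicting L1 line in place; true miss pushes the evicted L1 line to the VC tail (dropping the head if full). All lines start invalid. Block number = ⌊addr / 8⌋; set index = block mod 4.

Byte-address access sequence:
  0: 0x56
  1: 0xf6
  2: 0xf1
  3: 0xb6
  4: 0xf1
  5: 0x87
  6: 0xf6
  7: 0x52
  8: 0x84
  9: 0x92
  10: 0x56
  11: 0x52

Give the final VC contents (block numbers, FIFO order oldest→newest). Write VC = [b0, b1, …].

VC = [30, 22, 18]

0: 0x56 (blk 10, set 2) → MISS  vc=[]
1: 0xf6 (blk 30, set 2) → MISS  vc=[10]
2: 0xf1 (blk 30, set 2) → L1-HIT  vc=[10]
3: 0xb6 (blk 22, set 2) → MISS  vc=[10, 30]
4: 0xf1 (blk 30, set 2) → VC-HIT  vc=[10, 22]
5: 0x87 (blk 16, set 0) → MISS  vc=[10, 22]
6: 0xf6 (blk 30, set 2) → L1-HIT  vc=[10, 22]
7: 0x52 (blk 10, set 2) → VC-HIT  vc=[30, 22]
8: 0x84 (blk 16, set 0) → L1-HIT  vc=[30, 22]
9: 0x92 (blk 18, set 2) → MISS  vc=[30, 22, 10]
10: 0x56 (blk 10, set 2) → VC-HIT  vc=[30, 22, 18]
11: 0x52 (blk 10, set 2) → L1-HIT  vc=[30, 22, 18]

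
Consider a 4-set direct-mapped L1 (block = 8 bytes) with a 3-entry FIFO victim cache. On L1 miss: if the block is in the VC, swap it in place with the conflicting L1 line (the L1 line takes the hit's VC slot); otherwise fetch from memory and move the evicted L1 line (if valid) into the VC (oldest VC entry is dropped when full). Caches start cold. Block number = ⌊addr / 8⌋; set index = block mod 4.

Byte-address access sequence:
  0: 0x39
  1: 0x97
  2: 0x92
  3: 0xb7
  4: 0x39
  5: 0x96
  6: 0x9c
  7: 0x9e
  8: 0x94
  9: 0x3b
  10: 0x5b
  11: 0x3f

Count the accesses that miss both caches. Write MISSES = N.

MISSES = 5

  [0] addr=0x39 blk=7 s=3: MISS | VC []
  [1] addr=0x97 blk=18 s=2: MISS | VC []
  [2] addr=0x92 blk=18 s=2: L1-HIT | VC []
  [3] addr=0xb7 blk=22 s=2: MISS | VC [18]
  [4] addr=0x39 blk=7 s=3: L1-HIT | VC [18]
  [5] addr=0x96 blk=18 s=2: VC-HIT | VC [22]
  [6] addr=0x9c blk=19 s=3: MISS | VC [22, 7]
  [7] addr=0x9e blk=19 s=3: L1-HIT | VC [22, 7]
  [8] addr=0x94 blk=18 s=2: L1-HIT | VC [22, 7]
  [9] addr=0x3b blk=7 s=3: VC-HIT | VC [22, 19]
  [10] addr=0x5b blk=11 s=3: MISS | VC [22, 19, 7]
  [11] addr=0x3f blk=7 s=3: VC-HIT | VC [22, 19, 11]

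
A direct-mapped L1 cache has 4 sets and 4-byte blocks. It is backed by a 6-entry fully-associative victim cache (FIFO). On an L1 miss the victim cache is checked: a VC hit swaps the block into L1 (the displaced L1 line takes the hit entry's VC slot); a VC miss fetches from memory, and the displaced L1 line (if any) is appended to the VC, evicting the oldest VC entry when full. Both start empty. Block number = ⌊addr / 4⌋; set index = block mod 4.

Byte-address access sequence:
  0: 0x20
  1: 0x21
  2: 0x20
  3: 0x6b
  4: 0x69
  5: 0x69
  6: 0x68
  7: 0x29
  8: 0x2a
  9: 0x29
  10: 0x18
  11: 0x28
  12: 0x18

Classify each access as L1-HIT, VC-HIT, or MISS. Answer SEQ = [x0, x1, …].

SEQ = [MISS, L1-HIT, L1-HIT, MISS, L1-HIT, L1-HIT, L1-HIT, MISS, L1-HIT, L1-HIT, MISS, VC-HIT, VC-HIT]

0: 0x20 (blk 8, set 0) → MISS  vc=[]
1: 0x21 (blk 8, set 0) → L1-HIT  vc=[]
2: 0x20 (blk 8, set 0) → L1-HIT  vc=[]
3: 0x6b (blk 26, set 2) → MISS  vc=[]
4: 0x69 (blk 26, set 2) → L1-HIT  vc=[]
5: 0x69 (blk 26, set 2) → L1-HIT  vc=[]
6: 0x68 (blk 26, set 2) → L1-HIT  vc=[]
7: 0x29 (blk 10, set 2) → MISS  vc=[26]
8: 0x2a (blk 10, set 2) → L1-HIT  vc=[26]
9: 0x29 (blk 10, set 2) → L1-HIT  vc=[26]
10: 0x18 (blk 6, set 2) → MISS  vc=[26, 10]
11: 0x28 (blk 10, set 2) → VC-HIT  vc=[26, 6]
12: 0x18 (blk 6, set 2) → VC-HIT  vc=[26, 10]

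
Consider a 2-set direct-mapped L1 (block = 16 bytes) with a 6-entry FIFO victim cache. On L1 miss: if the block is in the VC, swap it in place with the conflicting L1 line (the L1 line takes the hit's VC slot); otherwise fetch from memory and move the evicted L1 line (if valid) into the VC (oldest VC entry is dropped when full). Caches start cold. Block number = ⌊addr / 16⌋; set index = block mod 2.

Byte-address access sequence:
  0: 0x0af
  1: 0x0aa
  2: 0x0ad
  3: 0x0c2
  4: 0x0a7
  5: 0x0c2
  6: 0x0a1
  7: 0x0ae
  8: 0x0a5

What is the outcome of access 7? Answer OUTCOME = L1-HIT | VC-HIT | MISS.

0: 0xaf (blk 10, set 0) → MISS  vc=[]
1: 0xaa (blk 10, set 0) → L1-HIT  vc=[]
2: 0xad (blk 10, set 0) → L1-HIT  vc=[]
3: 0xc2 (blk 12, set 0) → MISS  vc=[10]
4: 0xa7 (blk 10, set 0) → VC-HIT  vc=[12]
5: 0xc2 (blk 12, set 0) → VC-HIT  vc=[10]
6: 0xa1 (blk 10, set 0) → VC-HIT  vc=[12]
7: 0xae (blk 10, set 0) → L1-HIT  vc=[12]
8: 0xa5 (blk 10, set 0) → L1-HIT  vc=[12]

OUTCOME = L1-HIT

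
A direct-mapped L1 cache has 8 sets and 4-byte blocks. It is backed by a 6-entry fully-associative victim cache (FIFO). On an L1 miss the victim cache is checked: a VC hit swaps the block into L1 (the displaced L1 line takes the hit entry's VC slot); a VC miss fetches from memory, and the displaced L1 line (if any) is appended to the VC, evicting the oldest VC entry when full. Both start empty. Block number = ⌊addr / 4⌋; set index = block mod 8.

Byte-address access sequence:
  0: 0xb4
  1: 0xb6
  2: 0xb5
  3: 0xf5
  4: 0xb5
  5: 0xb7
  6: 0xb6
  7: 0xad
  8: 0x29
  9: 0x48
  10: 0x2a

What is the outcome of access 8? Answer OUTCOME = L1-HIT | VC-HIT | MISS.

  [0] addr=0xb4 blk=45 s=5: MISS | VC []
  [1] addr=0xb6 blk=45 s=5: L1-HIT | VC []
  [2] addr=0xb5 blk=45 s=5: L1-HIT | VC []
  [3] addr=0xf5 blk=61 s=5: MISS | VC [45]
  [4] addr=0xb5 blk=45 s=5: VC-HIT | VC [61]
  [5] addr=0xb7 blk=45 s=5: L1-HIT | VC [61]
  [6] addr=0xb6 blk=45 s=5: L1-HIT | VC [61]
  [7] addr=0xad blk=43 s=3: MISS | VC [61]
  [8] addr=0x29 blk=10 s=2: MISS | VC [61]
  [9] addr=0x48 blk=18 s=2: MISS | VC [61, 10]
  [10] addr=0x2a blk=10 s=2: VC-HIT | VC [61, 18]

OUTCOME = MISS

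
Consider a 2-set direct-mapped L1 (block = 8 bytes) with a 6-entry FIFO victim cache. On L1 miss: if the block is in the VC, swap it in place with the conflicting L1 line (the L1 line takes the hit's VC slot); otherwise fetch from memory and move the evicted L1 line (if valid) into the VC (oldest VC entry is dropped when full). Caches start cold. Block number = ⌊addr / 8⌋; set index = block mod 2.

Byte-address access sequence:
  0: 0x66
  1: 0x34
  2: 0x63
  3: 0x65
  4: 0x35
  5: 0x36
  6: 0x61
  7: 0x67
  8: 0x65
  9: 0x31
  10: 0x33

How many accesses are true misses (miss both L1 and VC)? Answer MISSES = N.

MISSES = 2

  [0] addr=0x66 blk=12 s=0: MISS | VC []
  [1] addr=0x34 blk=6 s=0: MISS | VC [12]
  [2] addr=0x63 blk=12 s=0: VC-HIT | VC [6]
  [3] addr=0x65 blk=12 s=0: L1-HIT | VC [6]
  [4] addr=0x35 blk=6 s=0: VC-HIT | VC [12]
  [5] addr=0x36 blk=6 s=0: L1-HIT | VC [12]
  [6] addr=0x61 blk=12 s=0: VC-HIT | VC [6]
  [7] addr=0x67 blk=12 s=0: L1-HIT | VC [6]
  [8] addr=0x65 blk=12 s=0: L1-HIT | VC [6]
  [9] addr=0x31 blk=6 s=0: VC-HIT | VC [12]
  [10] addr=0x33 blk=6 s=0: L1-HIT | VC [12]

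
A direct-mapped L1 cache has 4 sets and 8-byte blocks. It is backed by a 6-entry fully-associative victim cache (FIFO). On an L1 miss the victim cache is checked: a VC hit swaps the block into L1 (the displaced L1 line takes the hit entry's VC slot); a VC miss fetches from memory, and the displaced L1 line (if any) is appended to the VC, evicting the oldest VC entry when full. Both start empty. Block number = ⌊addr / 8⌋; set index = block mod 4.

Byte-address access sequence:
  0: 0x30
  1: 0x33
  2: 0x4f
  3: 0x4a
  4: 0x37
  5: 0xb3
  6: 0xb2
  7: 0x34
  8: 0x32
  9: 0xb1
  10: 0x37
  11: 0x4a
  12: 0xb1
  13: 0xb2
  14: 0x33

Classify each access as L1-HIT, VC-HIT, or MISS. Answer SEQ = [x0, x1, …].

SEQ = [MISS, L1-HIT, MISS, L1-HIT, L1-HIT, MISS, L1-HIT, VC-HIT, L1-HIT, VC-HIT, VC-HIT, L1-HIT, VC-HIT, L1-HIT, VC-HIT]

  [0] addr=0x30 blk=6 s=2: MISS | VC []
  [1] addr=0x33 blk=6 s=2: L1-HIT | VC []
  [2] addr=0x4f blk=9 s=1: MISS | VC []
  [3] addr=0x4a blk=9 s=1: L1-HIT | VC []
  [4] addr=0x37 blk=6 s=2: L1-HIT | VC []
  [5] addr=0xb3 blk=22 s=2: MISS | VC [6]
  [6] addr=0xb2 blk=22 s=2: L1-HIT | VC [6]
  [7] addr=0x34 blk=6 s=2: VC-HIT | VC [22]
  [8] addr=0x32 blk=6 s=2: L1-HIT | VC [22]
  [9] addr=0xb1 blk=22 s=2: VC-HIT | VC [6]
  [10] addr=0x37 blk=6 s=2: VC-HIT | VC [22]
  [11] addr=0x4a blk=9 s=1: L1-HIT | VC [22]
  [12] addr=0xb1 blk=22 s=2: VC-HIT | VC [6]
  [13] addr=0xb2 blk=22 s=2: L1-HIT | VC [6]
  [14] addr=0x33 blk=6 s=2: VC-HIT | VC [22]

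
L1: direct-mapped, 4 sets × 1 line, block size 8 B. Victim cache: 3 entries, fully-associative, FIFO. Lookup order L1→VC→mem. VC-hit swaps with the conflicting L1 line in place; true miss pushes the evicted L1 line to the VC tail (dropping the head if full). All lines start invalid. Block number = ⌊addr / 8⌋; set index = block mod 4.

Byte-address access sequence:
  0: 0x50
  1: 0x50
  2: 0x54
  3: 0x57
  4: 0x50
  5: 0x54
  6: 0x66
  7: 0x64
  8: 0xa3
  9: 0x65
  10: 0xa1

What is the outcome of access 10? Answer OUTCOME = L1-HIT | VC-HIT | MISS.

OUTCOME = VC-HIT

  [0] addr=0x50 blk=10 s=2: MISS | VC []
  [1] addr=0x50 blk=10 s=2: L1-HIT | VC []
  [2] addr=0x54 blk=10 s=2: L1-HIT | VC []
  [3] addr=0x57 blk=10 s=2: L1-HIT | VC []
  [4] addr=0x50 blk=10 s=2: L1-HIT | VC []
  [5] addr=0x54 blk=10 s=2: L1-HIT | VC []
  [6] addr=0x66 blk=12 s=0: MISS | VC []
  [7] addr=0x64 blk=12 s=0: L1-HIT | VC []
  [8] addr=0xa3 blk=20 s=0: MISS | VC [12]
  [9] addr=0x65 blk=12 s=0: VC-HIT | VC [20]
  [10] addr=0xa1 blk=20 s=0: VC-HIT | VC [12]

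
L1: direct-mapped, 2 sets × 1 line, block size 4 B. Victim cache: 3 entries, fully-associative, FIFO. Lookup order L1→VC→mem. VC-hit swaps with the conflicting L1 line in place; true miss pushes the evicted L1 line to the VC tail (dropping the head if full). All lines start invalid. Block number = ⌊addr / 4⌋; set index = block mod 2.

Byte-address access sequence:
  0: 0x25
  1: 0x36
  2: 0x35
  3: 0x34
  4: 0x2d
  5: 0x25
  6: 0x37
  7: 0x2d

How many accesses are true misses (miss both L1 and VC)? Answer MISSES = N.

#0 0x25→b9/s1 MISS; vc=[]
#1 0x36→b13/s1 MISS; vc=[9]
#2 0x35→b13/s1 L1-HIT; vc=[9]
#3 0x34→b13/s1 L1-HIT; vc=[9]
#4 0x2d→b11/s1 MISS; vc=[9,13]
#5 0x25→b9/s1 VC-HIT; vc=[11,13]
#6 0x37→b13/s1 VC-HIT; vc=[11,9]
#7 0x2d→b11/s1 VC-HIT; vc=[13,9]

MISSES = 3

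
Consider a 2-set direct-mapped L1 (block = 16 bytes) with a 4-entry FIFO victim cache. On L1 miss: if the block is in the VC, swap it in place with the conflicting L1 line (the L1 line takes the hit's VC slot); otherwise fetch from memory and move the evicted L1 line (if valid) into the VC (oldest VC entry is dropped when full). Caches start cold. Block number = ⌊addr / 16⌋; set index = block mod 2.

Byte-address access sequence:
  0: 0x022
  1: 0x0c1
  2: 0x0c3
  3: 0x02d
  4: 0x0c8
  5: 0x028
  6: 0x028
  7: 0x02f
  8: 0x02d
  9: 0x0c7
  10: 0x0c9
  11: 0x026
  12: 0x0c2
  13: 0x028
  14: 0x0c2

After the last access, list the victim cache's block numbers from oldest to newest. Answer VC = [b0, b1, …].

  [0] addr=0x22 blk=2 s=0: MISS | VC []
  [1] addr=0xc1 blk=12 s=0: MISS | VC [2]
  [2] addr=0xc3 blk=12 s=0: L1-HIT | VC [2]
  [3] addr=0x2d blk=2 s=0: VC-HIT | VC [12]
  [4] addr=0xc8 blk=12 s=0: VC-HIT | VC [2]
  [5] addr=0x28 blk=2 s=0: VC-HIT | VC [12]
  [6] addr=0x28 blk=2 s=0: L1-HIT | VC [12]
  [7] addr=0x2f blk=2 s=0: L1-HIT | VC [12]
  [8] addr=0x2d blk=2 s=0: L1-HIT | VC [12]
  [9] addr=0xc7 blk=12 s=0: VC-HIT | VC [2]
  [10] addr=0xc9 blk=12 s=0: L1-HIT | VC [2]
  [11] addr=0x26 blk=2 s=0: VC-HIT | VC [12]
  [12] addr=0xc2 blk=12 s=0: VC-HIT | VC [2]
  [13] addr=0x28 blk=2 s=0: VC-HIT | VC [12]
  [14] addr=0xc2 blk=12 s=0: VC-HIT | VC [2]

VC = [2]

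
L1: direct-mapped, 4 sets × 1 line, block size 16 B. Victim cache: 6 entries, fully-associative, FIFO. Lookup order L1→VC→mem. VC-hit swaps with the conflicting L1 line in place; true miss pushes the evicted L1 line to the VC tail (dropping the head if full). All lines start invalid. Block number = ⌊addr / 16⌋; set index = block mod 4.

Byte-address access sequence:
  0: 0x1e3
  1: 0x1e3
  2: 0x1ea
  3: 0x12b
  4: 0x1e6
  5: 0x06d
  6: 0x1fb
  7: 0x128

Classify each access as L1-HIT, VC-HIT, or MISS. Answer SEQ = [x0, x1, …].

SEQ = [MISS, L1-HIT, L1-HIT, MISS, VC-HIT, MISS, MISS, VC-HIT]

0: 0x1e3 (blk 30, set 2) → MISS  vc=[]
1: 0x1e3 (blk 30, set 2) → L1-HIT  vc=[]
2: 0x1ea (blk 30, set 2) → L1-HIT  vc=[]
3: 0x12b (blk 18, set 2) → MISS  vc=[30]
4: 0x1e6 (blk 30, set 2) → VC-HIT  vc=[18]
5: 0x6d (blk 6, set 2) → MISS  vc=[18, 30]
6: 0x1fb (blk 31, set 3) → MISS  vc=[18, 30]
7: 0x128 (blk 18, set 2) → VC-HIT  vc=[6, 30]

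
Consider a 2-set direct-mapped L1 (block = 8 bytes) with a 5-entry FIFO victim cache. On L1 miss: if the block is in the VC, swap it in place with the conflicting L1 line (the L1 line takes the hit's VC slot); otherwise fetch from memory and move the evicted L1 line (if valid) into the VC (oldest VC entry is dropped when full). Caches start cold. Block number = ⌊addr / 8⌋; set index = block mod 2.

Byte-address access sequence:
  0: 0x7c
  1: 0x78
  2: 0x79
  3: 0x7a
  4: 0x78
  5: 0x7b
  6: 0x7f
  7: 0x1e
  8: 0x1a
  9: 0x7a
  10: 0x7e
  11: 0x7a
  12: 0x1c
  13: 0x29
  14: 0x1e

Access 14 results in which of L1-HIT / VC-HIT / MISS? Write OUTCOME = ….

OUTCOME = VC-HIT

0: 0x7c (blk 15, set 1) → MISS  vc=[]
1: 0x78 (blk 15, set 1) → L1-HIT  vc=[]
2: 0x79 (blk 15, set 1) → L1-HIT  vc=[]
3: 0x7a (blk 15, set 1) → L1-HIT  vc=[]
4: 0x78 (blk 15, set 1) → L1-HIT  vc=[]
5: 0x7b (blk 15, set 1) → L1-HIT  vc=[]
6: 0x7f (blk 15, set 1) → L1-HIT  vc=[]
7: 0x1e (blk 3, set 1) → MISS  vc=[15]
8: 0x1a (blk 3, set 1) → L1-HIT  vc=[15]
9: 0x7a (blk 15, set 1) → VC-HIT  vc=[3]
10: 0x7e (blk 15, set 1) → L1-HIT  vc=[3]
11: 0x7a (blk 15, set 1) → L1-HIT  vc=[3]
12: 0x1c (blk 3, set 1) → VC-HIT  vc=[15]
13: 0x29 (blk 5, set 1) → MISS  vc=[15, 3]
14: 0x1e (blk 3, set 1) → VC-HIT  vc=[15, 5]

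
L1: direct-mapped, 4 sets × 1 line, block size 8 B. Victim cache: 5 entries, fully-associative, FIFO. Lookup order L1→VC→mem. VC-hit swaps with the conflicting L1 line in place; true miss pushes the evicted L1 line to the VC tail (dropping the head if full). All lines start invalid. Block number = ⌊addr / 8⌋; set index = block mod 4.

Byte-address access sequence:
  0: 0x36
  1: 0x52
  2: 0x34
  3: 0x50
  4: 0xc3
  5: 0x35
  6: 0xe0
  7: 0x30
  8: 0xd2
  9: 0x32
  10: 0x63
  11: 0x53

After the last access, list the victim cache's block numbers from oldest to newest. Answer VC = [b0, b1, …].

0: 0x36 (blk 6, set 2) → MISS  vc=[]
1: 0x52 (blk 10, set 2) → MISS  vc=[6]
2: 0x34 (blk 6, set 2) → VC-HIT  vc=[10]
3: 0x50 (blk 10, set 2) → VC-HIT  vc=[6]
4: 0xc3 (blk 24, set 0) → MISS  vc=[6]
5: 0x35 (blk 6, set 2) → VC-HIT  vc=[10]
6: 0xe0 (blk 28, set 0) → MISS  vc=[10, 24]
7: 0x30 (blk 6, set 2) → L1-HIT  vc=[10, 24]
8: 0xd2 (blk 26, set 2) → MISS  vc=[10, 24, 6]
9: 0x32 (blk 6, set 2) → VC-HIT  vc=[10, 24, 26]
10: 0x63 (blk 12, set 0) → MISS  vc=[10, 24, 26, 28]
11: 0x53 (blk 10, set 2) → VC-HIT  vc=[6, 24, 26, 28]

VC = [6, 24, 26, 28]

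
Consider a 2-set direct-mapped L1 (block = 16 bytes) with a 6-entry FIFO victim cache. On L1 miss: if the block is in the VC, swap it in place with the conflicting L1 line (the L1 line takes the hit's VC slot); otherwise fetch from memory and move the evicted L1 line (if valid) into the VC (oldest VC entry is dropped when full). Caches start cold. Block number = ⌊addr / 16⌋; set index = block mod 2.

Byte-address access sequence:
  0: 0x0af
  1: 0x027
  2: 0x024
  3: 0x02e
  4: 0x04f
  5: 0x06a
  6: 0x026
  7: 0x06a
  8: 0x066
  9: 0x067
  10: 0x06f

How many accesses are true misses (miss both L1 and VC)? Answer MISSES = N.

MISSES = 4

#0 0xaf→b10/s0 MISS; vc=[]
#1 0x27→b2/s0 MISS; vc=[10]
#2 0x24→b2/s0 L1-HIT; vc=[10]
#3 0x2e→b2/s0 L1-HIT; vc=[10]
#4 0x4f→b4/s0 MISS; vc=[10,2]
#5 0x6a→b6/s0 MISS; vc=[10,2,4]
#6 0x26→b2/s0 VC-HIT; vc=[10,6,4]
#7 0x6a→b6/s0 VC-HIT; vc=[10,2,4]
#8 0x66→b6/s0 L1-HIT; vc=[10,2,4]
#9 0x67→b6/s0 L1-HIT; vc=[10,2,4]
#10 0x6f→b6/s0 L1-HIT; vc=[10,2,4]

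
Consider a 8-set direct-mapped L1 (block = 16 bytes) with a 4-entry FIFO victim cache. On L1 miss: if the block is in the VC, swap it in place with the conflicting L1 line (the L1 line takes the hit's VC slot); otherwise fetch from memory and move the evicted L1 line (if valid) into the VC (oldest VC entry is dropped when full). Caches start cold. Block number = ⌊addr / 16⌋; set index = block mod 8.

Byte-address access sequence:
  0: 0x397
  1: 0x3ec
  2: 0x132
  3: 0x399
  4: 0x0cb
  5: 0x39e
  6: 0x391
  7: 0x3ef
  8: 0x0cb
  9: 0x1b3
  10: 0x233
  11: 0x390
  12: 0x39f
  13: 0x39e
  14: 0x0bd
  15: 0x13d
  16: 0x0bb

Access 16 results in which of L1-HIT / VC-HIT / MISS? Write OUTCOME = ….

OUTCOME = VC-HIT

  [0] addr=0x397 blk=57 s=1: MISS | VC []
  [1] addr=0x3ec blk=62 s=6: MISS | VC []
  [2] addr=0x132 blk=19 s=3: MISS | VC []
  [3] addr=0x399 blk=57 s=1: L1-HIT | VC []
  [4] addr=0xcb blk=12 s=4: MISS | VC []
  [5] addr=0x39e blk=57 s=1: L1-HIT | VC []
  [6] addr=0x391 blk=57 s=1: L1-HIT | VC []
  [7] addr=0x3ef blk=62 s=6: L1-HIT | VC []
  [8] addr=0xcb blk=12 s=4: L1-HIT | VC []
  [9] addr=0x1b3 blk=27 s=3: MISS | VC [19]
  [10] addr=0x233 blk=35 s=3: MISS | VC [19, 27]
  [11] addr=0x390 blk=57 s=1: L1-HIT | VC [19, 27]
  [12] addr=0x39f blk=57 s=1: L1-HIT | VC [19, 27]
  [13] addr=0x39e blk=57 s=1: L1-HIT | VC [19, 27]
  [14] addr=0xbd blk=11 s=3: MISS | VC [19, 27, 35]
  [15] addr=0x13d blk=19 s=3: VC-HIT | VC [11, 27, 35]
  [16] addr=0xbb blk=11 s=3: VC-HIT | VC [19, 27, 35]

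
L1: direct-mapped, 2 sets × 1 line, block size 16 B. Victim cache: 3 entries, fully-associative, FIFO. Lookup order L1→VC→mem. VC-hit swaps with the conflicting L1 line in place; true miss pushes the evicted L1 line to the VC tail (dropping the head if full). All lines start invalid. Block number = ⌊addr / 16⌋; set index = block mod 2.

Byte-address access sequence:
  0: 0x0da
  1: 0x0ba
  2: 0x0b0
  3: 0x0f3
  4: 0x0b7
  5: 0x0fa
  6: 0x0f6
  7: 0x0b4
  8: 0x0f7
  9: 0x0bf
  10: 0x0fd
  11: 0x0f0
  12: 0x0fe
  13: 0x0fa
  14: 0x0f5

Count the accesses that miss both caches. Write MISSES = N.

0: 0xda (blk 13, set 1) → MISS  vc=[]
1: 0xba (blk 11, set 1) → MISS  vc=[13]
2: 0xb0 (blk 11, set 1) → L1-HIT  vc=[13]
3: 0xf3 (blk 15, set 1) → MISS  vc=[13, 11]
4: 0xb7 (blk 11, set 1) → VC-HIT  vc=[13, 15]
5: 0xfa (blk 15, set 1) → VC-HIT  vc=[13, 11]
6: 0xf6 (blk 15, set 1) → L1-HIT  vc=[13, 11]
7: 0xb4 (blk 11, set 1) → VC-HIT  vc=[13, 15]
8: 0xf7 (blk 15, set 1) → VC-HIT  vc=[13, 11]
9: 0xbf (blk 11, set 1) → VC-HIT  vc=[13, 15]
10: 0xfd (blk 15, set 1) → VC-HIT  vc=[13, 11]
11: 0xf0 (blk 15, set 1) → L1-HIT  vc=[13, 11]
12: 0xfe (blk 15, set 1) → L1-HIT  vc=[13, 11]
13: 0xfa (blk 15, set 1) → L1-HIT  vc=[13, 11]
14: 0xf5 (blk 15, set 1) → L1-HIT  vc=[13, 11]

MISSES = 3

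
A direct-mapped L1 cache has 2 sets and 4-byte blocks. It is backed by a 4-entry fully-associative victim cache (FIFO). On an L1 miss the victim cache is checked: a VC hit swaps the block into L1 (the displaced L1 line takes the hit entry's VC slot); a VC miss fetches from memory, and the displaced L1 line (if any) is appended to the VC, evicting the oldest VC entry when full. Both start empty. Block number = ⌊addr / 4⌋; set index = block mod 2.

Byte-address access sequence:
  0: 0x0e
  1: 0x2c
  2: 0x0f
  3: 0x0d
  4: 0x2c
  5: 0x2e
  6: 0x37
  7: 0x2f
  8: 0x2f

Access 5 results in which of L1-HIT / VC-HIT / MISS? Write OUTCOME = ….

  [0] addr=0xe blk=3 s=1: MISS | VC []
  [1] addr=0x2c blk=11 s=1: MISS | VC [3]
  [2] addr=0xf blk=3 s=1: VC-HIT | VC [11]
  [3] addr=0xd blk=3 s=1: L1-HIT | VC [11]
  [4] addr=0x2c blk=11 s=1: VC-HIT | VC [3]
  [5] addr=0x2e blk=11 s=1: L1-HIT | VC [3]
  [6] addr=0x37 blk=13 s=1: MISS | VC [3, 11]
  [7] addr=0x2f blk=11 s=1: VC-HIT | VC [3, 13]
  [8] addr=0x2f blk=11 s=1: L1-HIT | VC [3, 13]

OUTCOME = L1-HIT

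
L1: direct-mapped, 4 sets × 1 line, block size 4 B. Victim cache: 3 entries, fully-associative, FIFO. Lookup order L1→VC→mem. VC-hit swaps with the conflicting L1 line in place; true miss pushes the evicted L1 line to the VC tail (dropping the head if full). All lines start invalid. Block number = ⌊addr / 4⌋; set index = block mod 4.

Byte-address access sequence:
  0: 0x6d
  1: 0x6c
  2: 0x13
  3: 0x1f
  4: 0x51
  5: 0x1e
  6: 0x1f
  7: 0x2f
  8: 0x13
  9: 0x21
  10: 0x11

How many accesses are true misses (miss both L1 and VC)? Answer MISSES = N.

MISSES = 6

#0 0x6d→b27/s3 MISS; vc=[]
#1 0x6c→b27/s3 L1-HIT; vc=[]
#2 0x13→b4/s0 MISS; vc=[]
#3 0x1f→b7/s3 MISS; vc=[27]
#4 0x51→b20/s0 MISS; vc=[27,4]
#5 0x1e→b7/s3 L1-HIT; vc=[27,4]
#6 0x1f→b7/s3 L1-HIT; vc=[27,4]
#7 0x2f→b11/s3 MISS; vc=[27,4,7]
#8 0x13→b4/s0 VC-HIT; vc=[27,20,7]
#9 0x21→b8/s0 MISS; vc=[20,7,4]
#10 0x11→b4/s0 VC-HIT; vc=[20,7,8]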